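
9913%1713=1348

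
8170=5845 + 2325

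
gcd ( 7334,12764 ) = 2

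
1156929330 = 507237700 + 649691630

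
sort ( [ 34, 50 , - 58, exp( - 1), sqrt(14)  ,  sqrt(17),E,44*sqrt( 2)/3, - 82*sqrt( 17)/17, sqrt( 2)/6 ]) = [ - 58, - 82*sqrt( 17 ) /17, sqrt( 2)/6, exp(-1), E,  sqrt( 14),sqrt(17),44* sqrt( 2) /3, 34, 50] 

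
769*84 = 64596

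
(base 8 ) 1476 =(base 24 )1ae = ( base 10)830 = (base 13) 4bb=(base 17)2EE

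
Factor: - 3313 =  - 3313^1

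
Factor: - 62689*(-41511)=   2602283079 = 3^1* 11^1 * 41^1  *101^1 * 137^1 * 139^1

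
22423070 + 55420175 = 77843245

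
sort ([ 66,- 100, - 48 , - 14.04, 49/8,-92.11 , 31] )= [-100, - 92.11, - 48, - 14.04, 49/8 , 31,  66]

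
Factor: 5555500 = 2^2*5^3 * 41^1*271^1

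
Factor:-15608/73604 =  - 3902/18401  =  - 2^1 * 1951^1*18401^ (  -  1)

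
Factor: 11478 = 2^1*3^1*1913^1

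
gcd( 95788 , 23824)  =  4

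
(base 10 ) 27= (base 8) 33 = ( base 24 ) 13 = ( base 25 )12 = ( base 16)1B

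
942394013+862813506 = 1805207519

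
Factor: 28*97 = 2716 = 2^2 *7^1*97^1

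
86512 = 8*10814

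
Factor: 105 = 3^1 * 5^1 * 7^1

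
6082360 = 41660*146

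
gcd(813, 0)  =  813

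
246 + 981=1227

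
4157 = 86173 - 82016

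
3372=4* 843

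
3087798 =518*5961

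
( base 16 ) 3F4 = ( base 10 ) 1012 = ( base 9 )1344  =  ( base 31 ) 11K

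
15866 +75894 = 91760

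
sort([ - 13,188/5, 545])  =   [ - 13,188/5, 545 ]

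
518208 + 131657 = 649865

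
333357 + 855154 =1188511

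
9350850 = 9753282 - 402432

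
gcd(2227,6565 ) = 1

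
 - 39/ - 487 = 39/487 = 0.08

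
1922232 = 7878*244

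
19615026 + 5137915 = 24752941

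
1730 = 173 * 10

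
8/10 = 4/5   =  0.80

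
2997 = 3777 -780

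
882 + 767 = 1649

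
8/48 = 1/6 = 0.17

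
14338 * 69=989322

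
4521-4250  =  271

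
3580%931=787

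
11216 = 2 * 5608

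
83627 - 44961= 38666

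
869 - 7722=-6853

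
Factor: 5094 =2^1*3^2*283^1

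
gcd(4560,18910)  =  10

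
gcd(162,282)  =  6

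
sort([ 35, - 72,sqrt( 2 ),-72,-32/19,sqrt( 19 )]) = [ - 72, - 72, - 32/19 , sqrt( 2), sqrt(19),35 ]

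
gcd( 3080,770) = 770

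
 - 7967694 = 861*( - 9254) 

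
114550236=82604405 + 31945831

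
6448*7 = 45136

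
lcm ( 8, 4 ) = 8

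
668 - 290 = 378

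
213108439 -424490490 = -211382051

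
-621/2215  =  - 621/2215 = - 0.28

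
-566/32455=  - 1 + 31889/32455 = - 0.02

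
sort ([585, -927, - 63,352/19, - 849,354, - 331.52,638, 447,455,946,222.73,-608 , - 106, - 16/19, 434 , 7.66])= [  -  927, - 849, - 608,-331.52, - 106,-63, - 16/19,7.66,352/19,222.73, 354,434, 447,455,585, 638,946] 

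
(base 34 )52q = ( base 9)8046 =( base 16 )16F2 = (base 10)5874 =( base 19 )g53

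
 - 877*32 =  - 28064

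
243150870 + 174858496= 418009366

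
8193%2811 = 2571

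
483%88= 43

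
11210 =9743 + 1467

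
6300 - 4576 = 1724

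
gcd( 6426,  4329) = 9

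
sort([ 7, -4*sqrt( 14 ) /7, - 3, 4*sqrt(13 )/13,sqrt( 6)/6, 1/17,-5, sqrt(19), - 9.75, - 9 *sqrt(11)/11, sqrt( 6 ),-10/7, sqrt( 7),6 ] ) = [ - 9.75,  -  5, - 3, - 9*sqrt( 11) /11,-4*sqrt(14 ) /7,  -  10/7 , 1/17,sqrt ( 6 )/6, 4*sqrt( 13) /13,sqrt ( 6),sqrt (7 ),sqrt( 19), 6, 7]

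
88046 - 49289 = 38757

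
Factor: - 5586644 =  - 2^2*7^1*199523^1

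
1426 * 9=12834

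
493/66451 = 493/66451 = 0.01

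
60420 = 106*570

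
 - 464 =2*( - 232)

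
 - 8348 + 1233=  - 7115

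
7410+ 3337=10747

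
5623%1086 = 193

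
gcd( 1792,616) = 56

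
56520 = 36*1570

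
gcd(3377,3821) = 1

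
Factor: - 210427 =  - 7^1*23^1 * 1307^1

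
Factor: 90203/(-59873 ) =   -  11^( - 1)*5443^ (-1 )*90203^1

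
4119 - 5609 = -1490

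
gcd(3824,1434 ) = 478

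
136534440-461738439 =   -  325203999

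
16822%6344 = 4134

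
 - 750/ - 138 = 5 + 10/23 = 5.43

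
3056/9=3056/9 = 339.56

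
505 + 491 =996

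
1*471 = 471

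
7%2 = 1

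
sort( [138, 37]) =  [37,138]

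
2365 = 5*473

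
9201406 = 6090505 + 3110901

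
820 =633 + 187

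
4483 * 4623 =20724909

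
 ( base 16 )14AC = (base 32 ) 55c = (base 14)1D00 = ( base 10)5292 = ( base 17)1155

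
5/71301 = 5/71301 = 0.00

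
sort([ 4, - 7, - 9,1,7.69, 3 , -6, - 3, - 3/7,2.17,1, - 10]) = [ - 10, - 9, - 7, - 6, - 3, - 3/7, 1,1, 2.17, 3,4,7.69 ] 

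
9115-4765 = 4350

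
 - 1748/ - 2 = 874/1= 874.00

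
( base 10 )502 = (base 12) 35A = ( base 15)237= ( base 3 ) 200121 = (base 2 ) 111110110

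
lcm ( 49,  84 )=588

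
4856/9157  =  4856/9157 = 0.53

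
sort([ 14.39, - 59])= [ - 59,14.39 ] 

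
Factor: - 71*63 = -4473  =  - 3^2*7^1*71^1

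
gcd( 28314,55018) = 2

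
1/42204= 1/42204 = 0.00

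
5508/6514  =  2754/3257 = 0.85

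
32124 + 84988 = 117112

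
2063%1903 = 160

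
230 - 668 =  - 438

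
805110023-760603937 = 44506086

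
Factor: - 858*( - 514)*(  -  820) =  - 361629840 =- 2^4*3^1*5^1*11^1  *  13^1 * 41^1*257^1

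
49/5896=49/5896=0.01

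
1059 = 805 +254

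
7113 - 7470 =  - 357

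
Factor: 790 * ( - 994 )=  - 785260 = -2^2*5^1*7^1 * 71^1*79^1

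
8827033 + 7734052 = 16561085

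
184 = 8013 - 7829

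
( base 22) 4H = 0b1101001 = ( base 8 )151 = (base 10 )105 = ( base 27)3O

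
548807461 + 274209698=823017159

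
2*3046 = 6092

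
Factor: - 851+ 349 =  - 2^1* 251^1 = - 502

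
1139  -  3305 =  -  2166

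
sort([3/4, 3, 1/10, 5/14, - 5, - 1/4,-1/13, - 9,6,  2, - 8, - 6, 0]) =[ - 9 , - 8,-6, - 5, - 1/4, - 1/13,0,1/10, 5/14, 3/4,2, 3, 6 ]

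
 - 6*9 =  - 54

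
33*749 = 24717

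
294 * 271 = 79674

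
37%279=37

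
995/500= 1  +  99/100 = 1.99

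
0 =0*8783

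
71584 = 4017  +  67567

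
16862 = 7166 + 9696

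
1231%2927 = 1231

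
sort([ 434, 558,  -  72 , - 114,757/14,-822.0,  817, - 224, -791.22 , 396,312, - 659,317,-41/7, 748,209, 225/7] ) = [ -822.0, -791.22,-659,-224,  -  114,  -  72,  -  41/7, 225/7,757/14,  209,312 , 317,396, 434, 558, 748 , 817 ]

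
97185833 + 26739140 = 123924973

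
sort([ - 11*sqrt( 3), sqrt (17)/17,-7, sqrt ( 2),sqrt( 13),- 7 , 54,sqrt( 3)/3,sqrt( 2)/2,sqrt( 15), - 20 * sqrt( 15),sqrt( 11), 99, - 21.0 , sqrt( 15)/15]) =[ -20*sqrt(15), - 21.0 , - 11*sqrt( 3) , - 7, - 7,  sqrt(17)/17 , sqrt ( 15 ) /15,sqrt( 3)/3, sqrt( 2)/2, sqrt( 2), sqrt(11), sqrt(13) , sqrt( 15 ) , 54,99]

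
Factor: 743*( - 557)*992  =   - 410540192 = - 2^5  *  31^1*557^1*743^1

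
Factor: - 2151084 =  - 2^2*3^1 *13^1*13789^1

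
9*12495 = 112455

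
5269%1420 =1009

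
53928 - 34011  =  19917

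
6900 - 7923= - 1023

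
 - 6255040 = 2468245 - 8723285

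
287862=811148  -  523286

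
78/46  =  39/23 = 1.70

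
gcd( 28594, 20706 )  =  986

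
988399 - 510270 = 478129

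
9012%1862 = 1564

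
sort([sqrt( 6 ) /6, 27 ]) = [sqrt( 6)/6,27]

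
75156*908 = 68241648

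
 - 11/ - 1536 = 11/1536 = 0.01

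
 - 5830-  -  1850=  -  3980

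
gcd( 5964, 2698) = 142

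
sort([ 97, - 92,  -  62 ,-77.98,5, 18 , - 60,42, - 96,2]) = [ - 96,-92, - 77.98, - 62,  -  60 , 2,5,18,42, 97 ] 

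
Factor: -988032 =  - 2^7*3^1*31^1*83^1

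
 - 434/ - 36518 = 7/589 = 0.01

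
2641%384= 337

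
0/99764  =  0 = 0.00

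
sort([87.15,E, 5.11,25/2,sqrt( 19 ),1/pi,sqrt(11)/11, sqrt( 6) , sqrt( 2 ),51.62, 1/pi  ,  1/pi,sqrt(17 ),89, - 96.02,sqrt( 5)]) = [ - 96.02,  sqrt( 11 ) /11,  1/pi,  1/pi,1/pi, sqrt( 2 ),sqrt( 5),sqrt( 6 ) , E,sqrt( 17),sqrt (19) , 5.11,25/2,51.62 , 87.15,89]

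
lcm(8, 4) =8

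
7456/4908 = 1 + 637/1227 = 1.52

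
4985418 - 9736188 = -4750770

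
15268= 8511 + 6757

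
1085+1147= 2232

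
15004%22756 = 15004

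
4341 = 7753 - 3412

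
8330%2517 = 779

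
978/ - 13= - 76 + 10/13 = -75.23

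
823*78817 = 64866391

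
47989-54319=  - 6330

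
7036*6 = 42216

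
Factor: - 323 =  - 17^1*19^1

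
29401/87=337 + 82/87 = 337.94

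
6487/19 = 341 + 8/19 = 341.42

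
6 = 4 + 2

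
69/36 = 23/12 = 1.92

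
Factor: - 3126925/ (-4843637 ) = 5^2*19^1*29^1*227^1 * 4843637^(- 1)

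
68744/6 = 11457 + 1/3 = 11457.33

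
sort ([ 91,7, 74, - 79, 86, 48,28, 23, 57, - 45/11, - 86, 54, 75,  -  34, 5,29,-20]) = [ - 86, - 79,-34, - 20, - 45/11 , 5,7,  23, 28, 29,  48,54,57,74, 75 , 86,91]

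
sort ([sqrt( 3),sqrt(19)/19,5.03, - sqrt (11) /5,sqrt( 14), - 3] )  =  [ - 3, - sqrt( 11 )/5 , sqrt( 19)/19,sqrt(3 ) , sqrt( 14 ),5.03 ]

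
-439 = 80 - 519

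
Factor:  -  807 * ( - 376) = 2^3*3^1*47^1*269^1 = 303432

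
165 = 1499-1334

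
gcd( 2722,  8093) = 1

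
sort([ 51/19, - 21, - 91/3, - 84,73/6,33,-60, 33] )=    [ - 84, - 60, - 91/3, - 21,  51/19,  73/6 , 33,33] 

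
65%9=2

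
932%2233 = 932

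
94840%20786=11696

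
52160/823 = 52160/823  =  63.38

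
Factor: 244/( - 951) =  - 2^2*3^ (-1 )*61^1*317^(- 1 ) 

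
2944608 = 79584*37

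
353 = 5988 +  - 5635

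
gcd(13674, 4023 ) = 3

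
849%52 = 17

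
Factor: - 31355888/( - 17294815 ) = 2^4*5^ (- 1 )*17^1 * 43^(-1 )*257^( - 1) * 313^ (-1 )*115279^1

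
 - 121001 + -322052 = -443053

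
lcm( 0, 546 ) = 0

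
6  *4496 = 26976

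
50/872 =25/436 = 0.06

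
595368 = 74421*8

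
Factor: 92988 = 2^2 * 3^4*7^1*41^1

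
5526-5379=147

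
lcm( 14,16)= 112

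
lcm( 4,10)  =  20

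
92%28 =8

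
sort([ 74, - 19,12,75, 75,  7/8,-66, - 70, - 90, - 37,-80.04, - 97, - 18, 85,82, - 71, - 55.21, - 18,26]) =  [ -97, - 90, - 80.04,-71, - 70, - 66, - 55.21,-37, - 19, - 18,  -  18 , 7/8,12,26, 74,75, 75, 82, 85 ] 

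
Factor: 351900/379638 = 2^1*5^2*7^( - 1 )*17^1*131^ (-1) = 850/917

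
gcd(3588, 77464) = 92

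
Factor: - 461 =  - 461^1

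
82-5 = 77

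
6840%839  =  128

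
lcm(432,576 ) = 1728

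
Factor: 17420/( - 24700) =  - 5^( - 1)*19^( -1 )*67^1 =- 67/95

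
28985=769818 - 740833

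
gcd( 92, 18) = 2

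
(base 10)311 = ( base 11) 263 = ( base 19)g7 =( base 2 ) 100110111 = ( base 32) 9N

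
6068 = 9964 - 3896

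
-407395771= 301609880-709005651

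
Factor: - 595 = - 5^1*7^1 * 17^1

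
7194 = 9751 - 2557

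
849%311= 227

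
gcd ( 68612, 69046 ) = 2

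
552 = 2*276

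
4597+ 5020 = 9617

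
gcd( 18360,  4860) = 540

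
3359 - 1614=1745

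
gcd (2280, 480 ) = 120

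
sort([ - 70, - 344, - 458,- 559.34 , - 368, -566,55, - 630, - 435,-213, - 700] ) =[ - 700, - 630, - 566, - 559.34, - 458, - 435, - 368,-344,-213, - 70, 55]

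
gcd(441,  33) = 3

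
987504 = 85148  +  902356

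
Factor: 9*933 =8397= 3^3*311^1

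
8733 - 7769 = 964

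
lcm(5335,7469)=37345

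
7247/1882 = 3 + 1601/1882 = 3.85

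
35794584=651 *54984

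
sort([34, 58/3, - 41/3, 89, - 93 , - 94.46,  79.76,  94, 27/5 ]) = [ - 94.46, - 93, - 41/3, 27/5, 58/3, 34, 79.76  ,  89,94 ]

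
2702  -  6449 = - 3747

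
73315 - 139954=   -  66639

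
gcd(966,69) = 69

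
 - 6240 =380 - 6620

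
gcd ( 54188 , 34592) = 92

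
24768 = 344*72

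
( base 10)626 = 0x272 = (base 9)765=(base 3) 212012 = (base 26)O2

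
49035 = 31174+17861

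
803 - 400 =403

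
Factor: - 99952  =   - 2^4*6247^1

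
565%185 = 10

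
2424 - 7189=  - 4765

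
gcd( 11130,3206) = 14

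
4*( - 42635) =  - 170540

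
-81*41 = - 3321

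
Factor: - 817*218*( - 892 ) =158870552 = 2^3*19^1*43^1*109^1*223^1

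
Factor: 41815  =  5^1*8363^1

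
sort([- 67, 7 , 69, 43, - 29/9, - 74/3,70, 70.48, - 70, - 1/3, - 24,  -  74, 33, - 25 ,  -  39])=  [ - 74, - 70 , - 67, - 39, - 25, - 74/3,-24,- 29/9, - 1/3,7,33, 43, 69, 70,70.48] 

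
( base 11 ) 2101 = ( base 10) 2784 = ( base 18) 8AC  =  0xae0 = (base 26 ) 432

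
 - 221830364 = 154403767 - 376234131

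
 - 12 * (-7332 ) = 87984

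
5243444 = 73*71828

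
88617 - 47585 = 41032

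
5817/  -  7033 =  - 5817/7033=-0.83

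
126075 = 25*5043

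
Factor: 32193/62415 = 5^ ( - 1)*7^2*19^( - 1) = 49/95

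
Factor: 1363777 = 61^1*79^1*283^1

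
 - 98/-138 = 49/69 = 0.71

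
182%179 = 3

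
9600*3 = 28800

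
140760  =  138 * 1020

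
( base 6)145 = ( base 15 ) 45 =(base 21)32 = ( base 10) 65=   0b1000001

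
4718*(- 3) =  - 14154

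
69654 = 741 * 94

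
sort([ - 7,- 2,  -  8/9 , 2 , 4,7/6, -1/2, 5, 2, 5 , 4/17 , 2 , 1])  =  [ - 7 , - 2, - 8/9,- 1/2,4/17 , 1, 7/6,2 , 2, 2,  4,5, 5 ]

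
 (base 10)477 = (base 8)735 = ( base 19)162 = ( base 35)DM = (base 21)11f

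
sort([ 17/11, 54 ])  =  [ 17/11 , 54]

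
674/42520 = 337/21260 =0.02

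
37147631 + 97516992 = 134664623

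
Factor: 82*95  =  2^1*5^1*19^1*41^1  =  7790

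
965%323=319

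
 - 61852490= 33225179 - 95077669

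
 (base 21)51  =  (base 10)106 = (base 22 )4I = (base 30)3G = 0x6A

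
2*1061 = 2122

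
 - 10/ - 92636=5/46318 = 0.00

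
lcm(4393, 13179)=13179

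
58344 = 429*136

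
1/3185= 1/3185= 0.00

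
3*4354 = 13062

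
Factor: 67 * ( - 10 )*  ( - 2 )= 1340 = 2^2*5^1*67^1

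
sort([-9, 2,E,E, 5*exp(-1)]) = [ -9 , 5*exp( - 1 ) , 2 , E,  E]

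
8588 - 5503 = 3085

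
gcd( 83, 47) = 1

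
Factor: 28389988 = 2^2*11^2* 58657^1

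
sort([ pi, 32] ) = [pi, 32 ]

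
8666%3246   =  2174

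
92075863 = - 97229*( - 947 )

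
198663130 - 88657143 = 110005987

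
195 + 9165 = 9360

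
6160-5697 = 463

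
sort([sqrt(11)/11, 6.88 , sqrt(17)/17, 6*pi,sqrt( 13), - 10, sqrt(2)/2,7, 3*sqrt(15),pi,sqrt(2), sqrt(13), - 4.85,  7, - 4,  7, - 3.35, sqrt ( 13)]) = [ - 10, - 4.85, - 4,  -  3.35, sqrt(17 ) /17,sqrt( 11 ) /11,sqrt ( 2)/2, sqrt( 2 ), pi,  sqrt ( 13 ),sqrt( 13 ), sqrt(13),6.88, 7, 7, 7,3 * sqrt(15 ), 6 * pi] 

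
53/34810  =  53/34810 = 0.00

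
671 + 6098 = 6769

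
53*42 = 2226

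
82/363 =82/363=0.23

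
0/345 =0=0.00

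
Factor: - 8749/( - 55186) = 13/82= 2^(- 1) * 13^1*41^( - 1 )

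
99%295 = 99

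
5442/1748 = 2721/874 = 3.11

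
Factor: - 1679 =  -23^1*73^1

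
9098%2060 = 858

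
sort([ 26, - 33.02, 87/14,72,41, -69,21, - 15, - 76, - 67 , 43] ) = [ - 76,- 69, -67 ,-33.02, - 15, 87/14, 21,26, 41,  43,72]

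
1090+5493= 6583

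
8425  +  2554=10979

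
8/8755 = 8/8755 = 0.00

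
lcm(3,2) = 6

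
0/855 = 0 = 0.00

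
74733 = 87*859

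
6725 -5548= 1177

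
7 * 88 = 616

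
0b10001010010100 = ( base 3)110010212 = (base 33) 848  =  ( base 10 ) 8852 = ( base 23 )ggk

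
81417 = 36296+45121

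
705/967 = 705/967=0.73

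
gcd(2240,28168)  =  56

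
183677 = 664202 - 480525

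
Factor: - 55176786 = -2^1*3^2*7^1*149^1 * 2939^1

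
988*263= 259844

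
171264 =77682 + 93582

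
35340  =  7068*5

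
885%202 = 77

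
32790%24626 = 8164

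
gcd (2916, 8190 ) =18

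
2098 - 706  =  1392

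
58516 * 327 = 19134732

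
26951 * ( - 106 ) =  - 2856806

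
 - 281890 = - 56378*5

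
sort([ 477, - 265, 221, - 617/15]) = [ - 265, - 617/15,221,477] 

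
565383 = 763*741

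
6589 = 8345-1756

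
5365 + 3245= 8610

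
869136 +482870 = 1352006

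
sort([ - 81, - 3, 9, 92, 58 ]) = [ - 81, - 3, 9, 58, 92 ] 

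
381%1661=381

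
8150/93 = 8150/93 = 87.63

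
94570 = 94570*1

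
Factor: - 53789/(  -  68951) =149^1*191^( - 1)  =  149/191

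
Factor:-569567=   - 67^1*8501^1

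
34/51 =2/3 = 0.67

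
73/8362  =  73/8362 = 0.01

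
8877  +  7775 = 16652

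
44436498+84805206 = 129241704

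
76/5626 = 38/2813 = 0.01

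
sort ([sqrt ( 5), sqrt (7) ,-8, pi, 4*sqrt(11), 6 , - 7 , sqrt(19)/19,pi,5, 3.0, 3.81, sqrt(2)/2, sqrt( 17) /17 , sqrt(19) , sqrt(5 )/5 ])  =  [ - 8, - 7,  sqrt ( 19) /19 , sqrt( 17 )/17, sqrt( 5 )/5,sqrt (2)/2,  sqrt( 5),  sqrt(7),3.0,pi,  pi,3.81 , sqrt(19) , 5, 6 , 4*sqrt( 11 )]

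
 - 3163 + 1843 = - 1320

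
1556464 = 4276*364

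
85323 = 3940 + 81383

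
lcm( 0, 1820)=0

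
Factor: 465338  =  2^1*232669^1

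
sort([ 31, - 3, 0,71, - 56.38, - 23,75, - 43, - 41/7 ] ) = [ - 56.38, - 43, - 23, - 41/7 , - 3 , 0,31,  71,75]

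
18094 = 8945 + 9149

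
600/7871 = 600/7871 = 0.08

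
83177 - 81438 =1739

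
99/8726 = 99/8726 =0.01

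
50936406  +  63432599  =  114369005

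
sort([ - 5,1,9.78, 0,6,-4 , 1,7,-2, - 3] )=[ - 5, - 4, - 3,  -  2,0,1, 1,6  ,  7,9.78] 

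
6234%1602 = 1428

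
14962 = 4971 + 9991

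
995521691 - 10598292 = 984923399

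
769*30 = 23070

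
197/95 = 197/95=2.07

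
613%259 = 95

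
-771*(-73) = 56283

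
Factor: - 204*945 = -192780= - 2^2*3^4*5^1*7^1*17^1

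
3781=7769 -3988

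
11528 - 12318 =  - 790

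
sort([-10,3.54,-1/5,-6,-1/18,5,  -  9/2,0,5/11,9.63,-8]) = [-10,-8, - 6, -9/2, - 1/5, - 1/18, 0, 5/11, 3.54,  5, 9.63 ] 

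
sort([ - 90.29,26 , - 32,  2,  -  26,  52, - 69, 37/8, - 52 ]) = [-90.29, - 69, - 52, - 32, - 26, 2 , 37/8,26, 52 ] 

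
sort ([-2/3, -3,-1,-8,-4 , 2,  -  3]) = [ - 8,-4, - 3,-3, - 1,-2/3, 2 ]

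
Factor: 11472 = 2^4 * 3^1 * 239^1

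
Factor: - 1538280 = -2^3*3^2*5^1*4273^1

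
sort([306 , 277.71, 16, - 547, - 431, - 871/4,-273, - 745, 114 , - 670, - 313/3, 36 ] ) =[ - 745, - 670, -547, -431, - 273, - 871/4, - 313/3  ,  16,36,114,  277.71,306]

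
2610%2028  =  582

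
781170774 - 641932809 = 139237965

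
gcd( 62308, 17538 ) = 74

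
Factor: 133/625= 5^( - 4)*7^1* 19^1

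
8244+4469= 12713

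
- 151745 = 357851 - 509596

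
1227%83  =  65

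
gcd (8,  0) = 8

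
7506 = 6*1251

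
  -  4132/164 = - 1033/41 = - 25.20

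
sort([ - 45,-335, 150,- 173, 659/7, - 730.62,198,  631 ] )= [ - 730.62,-335 , - 173,-45,659/7,150,198, 631 ]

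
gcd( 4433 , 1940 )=1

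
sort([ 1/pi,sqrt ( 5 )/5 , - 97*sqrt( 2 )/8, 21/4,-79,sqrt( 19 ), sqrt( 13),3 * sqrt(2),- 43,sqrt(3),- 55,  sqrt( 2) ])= [-79, - 55, - 43, - 97*sqrt( 2)/8,  1/pi,sqrt(5 )/5, sqrt ( 2), sqrt( 3),sqrt(13),3*sqrt( 2), sqrt(19),21/4 ]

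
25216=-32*( - 788 ) 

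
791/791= 1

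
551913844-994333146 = - 442419302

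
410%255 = 155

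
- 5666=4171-9837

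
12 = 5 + 7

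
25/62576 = 25/62576 = 0.00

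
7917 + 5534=13451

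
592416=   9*65824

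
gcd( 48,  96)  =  48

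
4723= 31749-27026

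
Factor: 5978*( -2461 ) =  - 2^1*7^2*23^1 * 61^1 * 107^1  =  -14711858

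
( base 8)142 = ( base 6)242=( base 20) 4I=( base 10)98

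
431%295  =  136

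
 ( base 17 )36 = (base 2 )111001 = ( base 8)71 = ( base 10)57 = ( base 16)39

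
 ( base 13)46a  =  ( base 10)764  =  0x2FC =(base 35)LT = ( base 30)pe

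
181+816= 997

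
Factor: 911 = 911^1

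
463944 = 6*77324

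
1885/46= 40 + 45/46= 40.98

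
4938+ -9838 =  - 4900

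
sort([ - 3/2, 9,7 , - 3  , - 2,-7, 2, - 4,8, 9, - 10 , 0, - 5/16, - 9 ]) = [ - 10 , - 9 ,- 7, - 4, - 3, - 2,-3/2, - 5/16,0,2, 7,8,9,9 ] 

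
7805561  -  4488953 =3316608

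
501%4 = 1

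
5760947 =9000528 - 3239581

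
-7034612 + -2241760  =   - 9276372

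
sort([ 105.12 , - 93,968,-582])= [ - 582, - 93, 105.12,968]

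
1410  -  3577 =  - 2167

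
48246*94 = 4535124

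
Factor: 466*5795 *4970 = 2^2*5^2*7^1*19^1*61^1*71^1*233^1  =  13421335900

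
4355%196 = 43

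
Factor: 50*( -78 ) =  - 2^2*3^1 * 5^2*13^1 = - 3900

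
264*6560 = 1731840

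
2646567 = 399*6633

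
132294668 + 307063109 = 439357777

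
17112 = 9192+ 7920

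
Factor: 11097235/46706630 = 2^( - 1 )*19^1*199^1 * 587^1 * 4670663^ ( - 1 ) = 2219447/9341326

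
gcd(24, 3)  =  3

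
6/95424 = 1/15904 = 0.00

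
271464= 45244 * 6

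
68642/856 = 34321/428 = 80.19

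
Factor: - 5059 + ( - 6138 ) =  - 11197^1 =- 11197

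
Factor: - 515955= - 3^1*5^1*11^1 *53^1*59^1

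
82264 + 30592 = 112856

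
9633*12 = 115596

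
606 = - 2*(-303 ) 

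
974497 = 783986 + 190511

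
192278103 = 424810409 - 232532306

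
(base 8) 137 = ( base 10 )95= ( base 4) 1133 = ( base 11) 87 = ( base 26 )3h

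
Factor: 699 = 3^1 * 233^1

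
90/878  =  45/439 = 0.10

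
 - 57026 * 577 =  - 32904002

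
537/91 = 5+82/91 = 5.90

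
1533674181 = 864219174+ 669455007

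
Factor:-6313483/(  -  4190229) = 3^( - 2 )* 11^1*465581^ (-1) * 573953^1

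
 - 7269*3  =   - 21807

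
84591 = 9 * 9399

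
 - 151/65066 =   -  1 + 64915/65066 = -0.00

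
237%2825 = 237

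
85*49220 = 4183700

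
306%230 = 76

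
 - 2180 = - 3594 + 1414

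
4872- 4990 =  -  118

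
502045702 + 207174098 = 709219800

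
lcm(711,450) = 35550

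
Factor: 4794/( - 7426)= - 3^1*17^1 *79^( - 1)  =  -51/79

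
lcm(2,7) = 14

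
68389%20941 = 5566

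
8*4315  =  34520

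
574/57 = 10 + 4/57 = 10.07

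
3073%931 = 280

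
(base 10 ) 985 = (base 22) 20h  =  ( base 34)SX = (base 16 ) 3D9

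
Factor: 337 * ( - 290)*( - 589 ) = 2^1*5^1 * 19^1 * 29^1 *31^1*337^1 = 57562970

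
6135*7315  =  44877525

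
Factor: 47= 47^1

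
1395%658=79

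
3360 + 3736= 7096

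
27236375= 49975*545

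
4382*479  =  2098978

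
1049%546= 503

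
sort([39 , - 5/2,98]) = [- 5/2,  39, 98]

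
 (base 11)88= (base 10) 96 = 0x60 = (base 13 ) 75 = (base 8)140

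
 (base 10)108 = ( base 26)44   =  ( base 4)1230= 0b1101100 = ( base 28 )3o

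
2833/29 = 97+20/29 = 97.69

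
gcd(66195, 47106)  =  9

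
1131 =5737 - 4606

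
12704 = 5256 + 7448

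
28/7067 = 28/7067  =  0.00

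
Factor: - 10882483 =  - 43^1*253081^1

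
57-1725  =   - 1668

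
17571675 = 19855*885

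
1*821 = 821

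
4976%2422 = 132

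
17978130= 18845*954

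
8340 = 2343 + 5997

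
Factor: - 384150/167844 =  - 2^(-1)*5^2*13^1* 71^( - 1 ) = - 325/142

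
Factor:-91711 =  - 91711^1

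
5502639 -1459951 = 4042688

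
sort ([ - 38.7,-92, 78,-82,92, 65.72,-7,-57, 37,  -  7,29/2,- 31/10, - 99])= [ - 99, - 92,-82, - 57, - 38.7 ,  -  7, - 7, - 31/10, 29/2,37, 65.72, 78, 92]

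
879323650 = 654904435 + 224419215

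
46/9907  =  46/9907 = 0.00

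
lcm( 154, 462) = 462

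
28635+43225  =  71860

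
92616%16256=11336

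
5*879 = 4395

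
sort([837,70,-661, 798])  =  [ - 661, 70,798,  837]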